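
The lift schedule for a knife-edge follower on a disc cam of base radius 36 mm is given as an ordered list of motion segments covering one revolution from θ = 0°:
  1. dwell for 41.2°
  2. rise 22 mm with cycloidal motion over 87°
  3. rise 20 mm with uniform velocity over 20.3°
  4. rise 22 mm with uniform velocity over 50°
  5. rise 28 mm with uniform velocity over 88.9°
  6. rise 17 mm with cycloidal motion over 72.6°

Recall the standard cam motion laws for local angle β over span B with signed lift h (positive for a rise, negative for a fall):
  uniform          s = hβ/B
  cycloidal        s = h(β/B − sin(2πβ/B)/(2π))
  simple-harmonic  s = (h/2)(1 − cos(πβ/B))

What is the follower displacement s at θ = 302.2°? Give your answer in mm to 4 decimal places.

seg 1 [0°–41.2°] dwell: s stays 0.0000
seg 2 [41.2°–128.2°] cycloidal, h=22: full span → s += 22 → s = 22.0000
seg 3 [128.2°–148.5°] uniform, h=20: full span → s += 20 → s = 42.0000
seg 4 [148.5°–198.5°] uniform, h=22: full span → s += 22 → s = 64.0000
seg 5 [198.5°–287.4°] uniform, h=28: full span → s += 28 → s = 92.0000
seg 6 [287.4°–360°] cycloidal, h=17: θ=302.2° here. β=14.8, B=72.6. 17·(0.2039 − sin(2π·0.2039)/(2π)) = 0.8729 → s = 92.8729

92.8729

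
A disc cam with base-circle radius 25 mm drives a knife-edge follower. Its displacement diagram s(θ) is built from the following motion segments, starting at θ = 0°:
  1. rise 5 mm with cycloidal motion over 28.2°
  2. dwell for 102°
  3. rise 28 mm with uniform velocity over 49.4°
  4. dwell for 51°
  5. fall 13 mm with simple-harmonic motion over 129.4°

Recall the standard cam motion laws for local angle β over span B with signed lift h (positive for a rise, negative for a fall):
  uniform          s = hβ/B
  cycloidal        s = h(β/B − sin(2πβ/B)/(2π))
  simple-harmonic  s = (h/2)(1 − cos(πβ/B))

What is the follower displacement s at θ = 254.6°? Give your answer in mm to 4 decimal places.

seg 1 [0°–28.2°] cycloidal, h=5: full span → s += 5 → s = 5.0000
seg 2 [28.2°–130.2°] dwell: s stays 5.0000
seg 3 [130.2°–179.6°] uniform, h=28: full span → s += 28 → s = 33.0000
seg 4 [179.6°–230.6°] dwell: s stays 33.0000
seg 5 [230.6°–360°] simple-harmonic, h=-13: θ=254.6° here. β=24, B=129.4. -13/2·(1 − cos(π·0.1855)) = -1.0725 → s = 31.9275

31.9275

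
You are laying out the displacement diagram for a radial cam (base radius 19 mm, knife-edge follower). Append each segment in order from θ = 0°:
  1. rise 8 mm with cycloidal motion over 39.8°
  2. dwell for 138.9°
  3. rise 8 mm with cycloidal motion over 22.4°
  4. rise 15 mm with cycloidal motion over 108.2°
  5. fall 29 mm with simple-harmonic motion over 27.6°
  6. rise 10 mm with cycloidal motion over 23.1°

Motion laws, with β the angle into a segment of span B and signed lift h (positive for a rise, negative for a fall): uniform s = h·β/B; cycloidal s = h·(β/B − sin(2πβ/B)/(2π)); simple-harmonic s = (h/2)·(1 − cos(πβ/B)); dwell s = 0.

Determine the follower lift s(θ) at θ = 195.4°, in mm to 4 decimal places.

seg 1 [0°–39.8°] cycloidal, h=8: full span → s += 8 → s = 8.0000
seg 2 [39.8°–178.7°] dwell: s stays 8.0000
seg 3 [178.7°–201.1°] cycloidal, h=8: θ=195.4° here. β=16.7, B=22.4. 8·(0.7455 − sin(2π·0.7455)/(2π)) = 7.2370 → s = 15.2370

15.2370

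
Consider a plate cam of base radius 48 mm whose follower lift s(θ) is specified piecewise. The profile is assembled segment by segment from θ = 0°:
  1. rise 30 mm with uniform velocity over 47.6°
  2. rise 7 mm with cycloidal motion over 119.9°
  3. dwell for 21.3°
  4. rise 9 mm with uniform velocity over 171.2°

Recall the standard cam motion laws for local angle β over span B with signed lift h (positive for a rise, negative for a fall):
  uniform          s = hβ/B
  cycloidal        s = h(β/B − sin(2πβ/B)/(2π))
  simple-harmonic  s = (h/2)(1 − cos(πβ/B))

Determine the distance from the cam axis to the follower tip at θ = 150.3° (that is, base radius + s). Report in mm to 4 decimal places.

seg 1 [0°–47.6°] uniform, h=30: full span → s += 30 → s = 30.0000
seg 2 [47.6°–167.5°] cycloidal, h=7: θ=150.3° here. β=102.7, B=119.9. 7·(0.8565 − sin(2π·0.8565)/(2π)) = 6.8695 → s = 36.8695
radial distance = base radius + s = 48 + 36.8695 = 84.8695

84.8695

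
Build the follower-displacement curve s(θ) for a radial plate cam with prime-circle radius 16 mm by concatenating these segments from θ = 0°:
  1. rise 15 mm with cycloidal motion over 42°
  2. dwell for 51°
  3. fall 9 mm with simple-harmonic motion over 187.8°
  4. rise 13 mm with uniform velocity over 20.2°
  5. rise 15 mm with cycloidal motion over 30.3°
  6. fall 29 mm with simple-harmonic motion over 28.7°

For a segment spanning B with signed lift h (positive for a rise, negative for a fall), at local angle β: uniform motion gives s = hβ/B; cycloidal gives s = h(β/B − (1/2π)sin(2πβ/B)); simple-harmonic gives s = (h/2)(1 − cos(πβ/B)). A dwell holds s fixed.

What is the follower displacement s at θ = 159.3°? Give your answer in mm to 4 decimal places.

seg 1 [0°–42°] cycloidal, h=15: full span → s += 15 → s = 15.0000
seg 2 [42°–93°] dwell: s stays 15.0000
seg 3 [93°–280.8°] simple-harmonic, h=-9: θ=159.3° here. β=66.3, B=187.8. -9/2·(1 − cos(π·0.3530)) = -2.4954 → s = 12.5046

12.5046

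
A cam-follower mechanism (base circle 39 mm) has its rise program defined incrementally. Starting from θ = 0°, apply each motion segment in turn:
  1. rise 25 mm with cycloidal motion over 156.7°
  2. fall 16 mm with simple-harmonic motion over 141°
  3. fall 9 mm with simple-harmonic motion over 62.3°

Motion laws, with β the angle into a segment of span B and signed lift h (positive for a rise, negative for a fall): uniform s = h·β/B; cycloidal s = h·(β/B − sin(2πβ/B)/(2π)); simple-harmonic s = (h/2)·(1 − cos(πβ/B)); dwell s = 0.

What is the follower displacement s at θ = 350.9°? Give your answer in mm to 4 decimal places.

seg 1 [0°–156.7°] cycloidal, h=25: full span → s += 25 → s = 25.0000
seg 2 [156.7°–297.7°] simple-harmonic, h=-16: full span → s += -16 → s = 9.0000
seg 3 [297.7°–360°] simple-harmonic, h=-9: θ=350.9° here. β=53.2, B=62.3. -9/2·(1 − cos(π·0.8539)) = -8.5345 → s = 0.4655

0.4655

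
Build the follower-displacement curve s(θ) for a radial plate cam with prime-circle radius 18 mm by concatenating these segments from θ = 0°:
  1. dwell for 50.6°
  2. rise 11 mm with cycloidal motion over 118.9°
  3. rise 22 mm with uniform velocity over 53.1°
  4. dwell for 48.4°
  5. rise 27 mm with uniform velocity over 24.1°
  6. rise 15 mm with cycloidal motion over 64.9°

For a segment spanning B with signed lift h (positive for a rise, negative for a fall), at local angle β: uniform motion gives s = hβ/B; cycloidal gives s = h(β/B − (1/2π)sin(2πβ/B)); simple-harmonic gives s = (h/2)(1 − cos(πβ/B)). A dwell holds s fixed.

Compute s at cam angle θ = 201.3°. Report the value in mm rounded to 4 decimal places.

seg 1 [0°–50.6°] dwell: s stays 0.0000
seg 2 [50.6°–169.5°] cycloidal, h=11: full span → s += 11 → s = 11.0000
seg 3 [169.5°–222.6°] uniform, h=22: θ=201.3° here. β=31.8, B=53.1. 22·31.8/53.1 = 13.1751 → s = 24.1751

24.1751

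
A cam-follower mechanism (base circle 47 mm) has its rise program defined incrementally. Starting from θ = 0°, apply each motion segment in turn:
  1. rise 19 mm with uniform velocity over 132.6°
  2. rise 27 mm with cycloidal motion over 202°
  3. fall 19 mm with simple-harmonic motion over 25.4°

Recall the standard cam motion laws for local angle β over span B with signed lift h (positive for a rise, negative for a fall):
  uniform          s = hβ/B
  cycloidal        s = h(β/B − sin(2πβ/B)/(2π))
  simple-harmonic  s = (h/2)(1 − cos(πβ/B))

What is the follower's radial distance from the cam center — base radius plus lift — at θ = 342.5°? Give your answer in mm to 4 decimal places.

seg 1 [0°–132.6°] uniform, h=19: full span → s += 19 → s = 19.0000
seg 2 [132.6°–334.6°] cycloidal, h=27: full span → s += 27 → s = 46.0000
seg 3 [334.6°–360°] simple-harmonic, h=-19: θ=342.5° here. β=7.9, B=25.4. -19/2·(1 − cos(π·0.3110)) = -4.1855 → s = 41.8145
radial distance = base radius + s = 47 + 41.8145 = 88.8145

88.8145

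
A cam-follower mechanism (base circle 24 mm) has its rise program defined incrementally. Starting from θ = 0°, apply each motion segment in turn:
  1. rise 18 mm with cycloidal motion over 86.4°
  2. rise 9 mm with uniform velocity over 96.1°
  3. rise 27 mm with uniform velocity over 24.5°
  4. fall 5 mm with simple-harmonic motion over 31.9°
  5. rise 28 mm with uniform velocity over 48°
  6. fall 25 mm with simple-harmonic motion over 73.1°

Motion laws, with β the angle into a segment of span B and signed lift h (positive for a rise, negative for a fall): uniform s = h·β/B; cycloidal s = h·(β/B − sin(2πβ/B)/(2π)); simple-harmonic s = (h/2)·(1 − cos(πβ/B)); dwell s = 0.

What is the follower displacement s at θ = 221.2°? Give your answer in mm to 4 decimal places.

seg 1 [0°–86.4°] cycloidal, h=18: full span → s += 18 → s = 18.0000
seg 2 [86.4°–182.5°] uniform, h=9: full span → s += 9 → s = 27.0000
seg 3 [182.5°–207°] uniform, h=27: full span → s += 27 → s = 54.0000
seg 4 [207°–238.9°] simple-harmonic, h=-5: θ=221.2° here. β=14.2, B=31.9. -5/2·(1 − cos(π·0.4451)) = -2.0713 → s = 51.9287

51.9287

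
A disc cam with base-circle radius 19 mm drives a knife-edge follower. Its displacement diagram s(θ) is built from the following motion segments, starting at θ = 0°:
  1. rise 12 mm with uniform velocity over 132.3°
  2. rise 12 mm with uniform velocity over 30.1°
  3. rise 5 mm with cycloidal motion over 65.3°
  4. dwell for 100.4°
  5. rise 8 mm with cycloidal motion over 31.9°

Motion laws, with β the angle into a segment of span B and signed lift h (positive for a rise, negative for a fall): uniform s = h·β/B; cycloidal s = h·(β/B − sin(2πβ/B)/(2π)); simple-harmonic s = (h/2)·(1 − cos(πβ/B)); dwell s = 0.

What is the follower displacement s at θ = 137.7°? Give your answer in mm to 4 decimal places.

seg 1 [0°–132.3°] uniform, h=12: full span → s += 12 → s = 12.0000
seg 2 [132.3°–162.4°] uniform, h=12: θ=137.7° here. β=5.4, B=30.1. 12·5.4/30.1 = 2.1528 → s = 14.1528

14.1528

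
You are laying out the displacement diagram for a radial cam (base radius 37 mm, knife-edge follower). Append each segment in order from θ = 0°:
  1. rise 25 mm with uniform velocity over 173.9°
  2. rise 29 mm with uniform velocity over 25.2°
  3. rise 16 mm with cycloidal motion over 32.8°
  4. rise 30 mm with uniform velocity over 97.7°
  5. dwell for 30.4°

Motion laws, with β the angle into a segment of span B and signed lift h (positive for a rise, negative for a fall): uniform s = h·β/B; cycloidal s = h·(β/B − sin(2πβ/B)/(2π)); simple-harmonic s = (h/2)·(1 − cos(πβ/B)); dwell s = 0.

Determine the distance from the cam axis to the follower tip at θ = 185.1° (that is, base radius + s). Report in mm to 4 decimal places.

seg 1 [0°–173.9°] uniform, h=25: full span → s += 25 → s = 25.0000
seg 2 [173.9°–199.1°] uniform, h=29: θ=185.1° here. β=11.2, B=25.2. 29·11.2/25.2 = 12.8889 → s = 37.8889
radial distance = base radius + s = 37 + 37.8889 = 74.8889

74.8889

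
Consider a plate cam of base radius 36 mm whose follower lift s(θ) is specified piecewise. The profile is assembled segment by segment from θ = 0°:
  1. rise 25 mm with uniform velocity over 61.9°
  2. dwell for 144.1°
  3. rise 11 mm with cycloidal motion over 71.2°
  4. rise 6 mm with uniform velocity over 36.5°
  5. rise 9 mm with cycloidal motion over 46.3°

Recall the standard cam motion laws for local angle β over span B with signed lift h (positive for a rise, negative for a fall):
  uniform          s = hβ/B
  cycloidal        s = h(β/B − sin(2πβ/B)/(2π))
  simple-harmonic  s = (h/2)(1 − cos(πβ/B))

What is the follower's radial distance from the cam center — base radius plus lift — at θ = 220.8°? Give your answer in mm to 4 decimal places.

seg 1 [0°–61.9°] uniform, h=25: full span → s += 25 → s = 25.0000
seg 2 [61.9°–206°] dwell: s stays 25.0000
seg 3 [206°–277.2°] cycloidal, h=11: θ=220.8° here. β=14.8, B=71.2. 11·(0.2079 − sin(2π·0.2079)/(2π)) = 0.5968 → s = 25.5968
radial distance = base radius + s = 36 + 25.5968 = 61.5968

61.5968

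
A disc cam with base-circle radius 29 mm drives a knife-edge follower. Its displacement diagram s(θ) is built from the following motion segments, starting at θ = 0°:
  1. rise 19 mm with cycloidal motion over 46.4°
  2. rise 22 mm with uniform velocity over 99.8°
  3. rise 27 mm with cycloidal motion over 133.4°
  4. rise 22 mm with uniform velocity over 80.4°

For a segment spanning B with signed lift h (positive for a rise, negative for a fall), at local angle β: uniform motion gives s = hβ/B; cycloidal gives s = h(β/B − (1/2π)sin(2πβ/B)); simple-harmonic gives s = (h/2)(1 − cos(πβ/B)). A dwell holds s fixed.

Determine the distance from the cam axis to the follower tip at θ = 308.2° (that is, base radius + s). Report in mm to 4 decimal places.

seg 1 [0°–46.4°] cycloidal, h=19: full span → s += 19 → s = 19.0000
seg 2 [46.4°–146.2°] uniform, h=22: full span → s += 22 → s = 41.0000
seg 3 [146.2°–279.6°] cycloidal, h=27: full span → s += 27 → s = 68.0000
seg 4 [279.6°–360°] uniform, h=22: θ=308.2° here. β=28.6, B=80.4. 22·28.6/80.4 = 7.8259 → s = 75.8259
radial distance = base radius + s = 29 + 75.8259 = 104.8259

104.8259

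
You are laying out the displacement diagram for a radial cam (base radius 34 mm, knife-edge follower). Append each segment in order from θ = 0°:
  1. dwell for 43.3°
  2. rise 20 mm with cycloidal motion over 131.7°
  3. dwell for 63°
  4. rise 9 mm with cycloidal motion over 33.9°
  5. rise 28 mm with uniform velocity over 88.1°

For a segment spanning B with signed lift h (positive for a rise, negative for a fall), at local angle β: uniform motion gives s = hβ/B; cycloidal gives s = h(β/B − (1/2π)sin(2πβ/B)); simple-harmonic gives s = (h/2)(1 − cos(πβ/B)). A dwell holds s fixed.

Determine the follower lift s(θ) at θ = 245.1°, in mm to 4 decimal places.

seg 1 [0°–43.3°] dwell: s stays 0.0000
seg 2 [43.3°–175°] cycloidal, h=20: full span → s += 20 → s = 20.0000
seg 3 [175°–238°] dwell: s stays 20.0000
seg 4 [238°–271.9°] cycloidal, h=9: θ=245.1° here. β=7.1, B=33.9. 9·(0.2094 − sin(2π·0.2094)/(2π)) = 0.4988 → s = 20.4988

20.4988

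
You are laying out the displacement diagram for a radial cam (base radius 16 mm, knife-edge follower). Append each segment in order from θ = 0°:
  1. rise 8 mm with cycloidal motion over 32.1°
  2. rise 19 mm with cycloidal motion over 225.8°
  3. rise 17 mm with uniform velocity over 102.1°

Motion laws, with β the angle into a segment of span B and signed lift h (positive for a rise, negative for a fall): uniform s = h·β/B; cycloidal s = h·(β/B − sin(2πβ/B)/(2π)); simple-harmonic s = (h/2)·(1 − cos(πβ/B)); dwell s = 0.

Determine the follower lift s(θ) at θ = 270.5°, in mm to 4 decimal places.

seg 1 [0°–32.1°] cycloidal, h=8: full span → s += 8 → s = 8.0000
seg 2 [32.1°–257.9°] cycloidal, h=19: full span → s += 19 → s = 27.0000
seg 3 [257.9°–360°] uniform, h=17: θ=270.5° here. β=12.6, B=102.1. 17·12.6/102.1 = 2.0979 → s = 29.0979

29.0979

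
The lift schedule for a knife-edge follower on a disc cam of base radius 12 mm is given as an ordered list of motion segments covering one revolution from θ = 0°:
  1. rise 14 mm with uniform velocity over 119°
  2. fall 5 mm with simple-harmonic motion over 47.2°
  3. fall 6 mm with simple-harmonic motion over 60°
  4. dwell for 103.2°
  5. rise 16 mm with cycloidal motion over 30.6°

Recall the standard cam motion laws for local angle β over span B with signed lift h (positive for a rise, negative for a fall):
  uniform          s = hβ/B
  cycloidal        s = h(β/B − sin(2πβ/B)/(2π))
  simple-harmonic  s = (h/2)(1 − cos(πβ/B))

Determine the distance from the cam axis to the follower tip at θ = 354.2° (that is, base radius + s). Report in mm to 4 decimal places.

seg 1 [0°–119°] uniform, h=14: full span → s += 14 → s = 14.0000
seg 2 [119°–166.2°] simple-harmonic, h=-5: full span → s += -5 → s = 9.0000
seg 3 [166.2°–226.2°] simple-harmonic, h=-6: full span → s += -6 → s = 3.0000
seg 4 [226.2°–329.4°] dwell: s stays 3.0000
seg 5 [329.4°–360°] cycloidal, h=16: θ=354.2° here. β=24.8, B=30.6. 16·(0.8105 − sin(2π·0.8105)/(2π)) = 15.3323 → s = 18.3323
radial distance = base radius + s = 12 + 18.3323 = 30.3323

30.3323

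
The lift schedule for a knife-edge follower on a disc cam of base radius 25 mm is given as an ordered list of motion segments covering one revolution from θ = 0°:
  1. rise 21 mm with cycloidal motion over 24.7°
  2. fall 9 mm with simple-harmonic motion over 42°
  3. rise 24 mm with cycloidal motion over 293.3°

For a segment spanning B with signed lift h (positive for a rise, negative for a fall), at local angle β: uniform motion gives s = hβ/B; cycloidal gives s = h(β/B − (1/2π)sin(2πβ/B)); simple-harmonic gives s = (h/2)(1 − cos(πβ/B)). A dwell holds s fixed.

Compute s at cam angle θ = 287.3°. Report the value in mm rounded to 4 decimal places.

seg 1 [0°–24.7°] cycloidal, h=21: full span → s += 21 → s = 21.0000
seg 2 [24.7°–66.7°] simple-harmonic, h=-9: full span → s += -9 → s = 12.0000
seg 3 [66.7°–360°] cycloidal, h=24: θ=287.3° here. β=220.6, B=293.3. 24·(0.7521 − sin(2π·0.7521)/(2π)) = 21.8705 → s = 33.8705

33.8705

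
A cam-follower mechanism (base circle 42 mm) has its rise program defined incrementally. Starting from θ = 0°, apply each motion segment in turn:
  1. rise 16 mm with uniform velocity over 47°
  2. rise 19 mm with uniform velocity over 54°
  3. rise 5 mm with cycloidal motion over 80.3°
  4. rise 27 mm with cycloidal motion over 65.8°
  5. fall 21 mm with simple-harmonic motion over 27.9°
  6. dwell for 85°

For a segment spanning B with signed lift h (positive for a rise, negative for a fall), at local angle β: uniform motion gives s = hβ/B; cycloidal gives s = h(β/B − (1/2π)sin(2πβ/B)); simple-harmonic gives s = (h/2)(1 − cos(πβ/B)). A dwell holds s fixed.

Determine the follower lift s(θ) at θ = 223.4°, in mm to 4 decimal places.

seg 1 [0°–47°] uniform, h=16: full span → s += 16 → s = 16.0000
seg 2 [47°–101°] uniform, h=19: full span → s += 19 → s = 35.0000
seg 3 [101°–181.3°] cycloidal, h=5: full span → s += 5 → s = 40.0000
seg 4 [181.3°–247.1°] cycloidal, h=27: θ=223.4° here. β=42.1, B=65.8. 27·(0.6398 − sin(2π·0.6398)/(2π)) = 20.5830 → s = 60.5830

60.5830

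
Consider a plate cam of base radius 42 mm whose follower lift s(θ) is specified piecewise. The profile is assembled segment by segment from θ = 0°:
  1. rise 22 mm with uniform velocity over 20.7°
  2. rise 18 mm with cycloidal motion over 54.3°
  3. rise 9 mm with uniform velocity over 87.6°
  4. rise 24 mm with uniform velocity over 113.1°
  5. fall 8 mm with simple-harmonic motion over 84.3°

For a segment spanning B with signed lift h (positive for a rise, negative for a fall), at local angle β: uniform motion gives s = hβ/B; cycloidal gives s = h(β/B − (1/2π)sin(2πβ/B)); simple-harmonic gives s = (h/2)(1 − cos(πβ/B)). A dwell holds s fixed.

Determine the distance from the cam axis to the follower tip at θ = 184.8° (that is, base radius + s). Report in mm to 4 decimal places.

seg 1 [0°–20.7°] uniform, h=22: full span → s += 22 → s = 22.0000
seg 2 [20.7°–75°] cycloidal, h=18: full span → s += 18 → s = 40.0000
seg 3 [75°–162.6°] uniform, h=9: full span → s += 9 → s = 49.0000
seg 4 [162.6°–275.7°] uniform, h=24: θ=184.8° here. β=22.2, B=113.1. 24·22.2/113.1 = 4.7109 → s = 53.7109
radial distance = base radius + s = 42 + 53.7109 = 95.7109

95.7109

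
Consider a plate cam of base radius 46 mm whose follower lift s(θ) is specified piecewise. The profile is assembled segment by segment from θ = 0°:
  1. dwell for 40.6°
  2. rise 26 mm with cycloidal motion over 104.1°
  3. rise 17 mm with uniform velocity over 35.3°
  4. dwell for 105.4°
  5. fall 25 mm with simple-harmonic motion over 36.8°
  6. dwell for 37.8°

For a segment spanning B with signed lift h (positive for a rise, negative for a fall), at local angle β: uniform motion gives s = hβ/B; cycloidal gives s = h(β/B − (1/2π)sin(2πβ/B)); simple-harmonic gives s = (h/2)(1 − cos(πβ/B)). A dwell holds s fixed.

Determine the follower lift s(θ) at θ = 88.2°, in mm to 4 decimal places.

seg 1 [0°–40.6°] dwell: s stays 0.0000
seg 2 [40.6°–144.7°] cycloidal, h=26: θ=88.2° here. β=47.6, B=104.1. 26·(0.4573 − sin(2π·0.4573)/(2π)) = 10.7905 → s = 10.7905

10.7905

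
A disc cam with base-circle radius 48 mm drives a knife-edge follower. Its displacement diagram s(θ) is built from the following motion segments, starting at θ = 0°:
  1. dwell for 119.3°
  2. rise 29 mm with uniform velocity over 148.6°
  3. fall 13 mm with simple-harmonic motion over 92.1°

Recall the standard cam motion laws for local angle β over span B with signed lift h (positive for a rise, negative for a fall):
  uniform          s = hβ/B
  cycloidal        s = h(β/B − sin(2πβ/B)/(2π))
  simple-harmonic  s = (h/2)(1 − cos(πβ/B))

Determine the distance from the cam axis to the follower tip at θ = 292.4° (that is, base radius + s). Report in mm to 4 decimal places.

seg 1 [0°–119.3°] dwell: s stays 0.0000
seg 2 [119.3°–267.9°] uniform, h=29: full span → s += 29 → s = 29.0000
seg 3 [267.9°–360°] simple-harmonic, h=-13: θ=292.4° here. β=24.5, B=92.1. -13/2·(1 − cos(π·0.2660)) = -2.1408 → s = 26.8592
radial distance = base radius + s = 48 + 26.8592 = 74.8592

74.8592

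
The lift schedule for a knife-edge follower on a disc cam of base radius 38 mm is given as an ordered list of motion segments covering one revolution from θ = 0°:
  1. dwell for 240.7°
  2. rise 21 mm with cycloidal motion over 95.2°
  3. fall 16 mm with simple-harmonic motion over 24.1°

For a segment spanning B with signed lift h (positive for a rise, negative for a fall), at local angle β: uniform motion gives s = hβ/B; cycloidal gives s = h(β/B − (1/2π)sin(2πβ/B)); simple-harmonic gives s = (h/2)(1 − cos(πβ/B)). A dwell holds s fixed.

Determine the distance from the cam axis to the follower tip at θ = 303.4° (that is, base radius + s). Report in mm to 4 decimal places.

seg 1 [0°–240.7°] dwell: s stays 0.0000
seg 2 [240.7°–335.9°] cycloidal, h=21: θ=303.4° here. β=62.7, B=95.2. 21·(0.6586 − sin(2π·0.6586)/(2π)) = 16.6371 → s = 16.6371
radial distance = base radius + s = 38 + 16.6371 = 54.6371

54.6371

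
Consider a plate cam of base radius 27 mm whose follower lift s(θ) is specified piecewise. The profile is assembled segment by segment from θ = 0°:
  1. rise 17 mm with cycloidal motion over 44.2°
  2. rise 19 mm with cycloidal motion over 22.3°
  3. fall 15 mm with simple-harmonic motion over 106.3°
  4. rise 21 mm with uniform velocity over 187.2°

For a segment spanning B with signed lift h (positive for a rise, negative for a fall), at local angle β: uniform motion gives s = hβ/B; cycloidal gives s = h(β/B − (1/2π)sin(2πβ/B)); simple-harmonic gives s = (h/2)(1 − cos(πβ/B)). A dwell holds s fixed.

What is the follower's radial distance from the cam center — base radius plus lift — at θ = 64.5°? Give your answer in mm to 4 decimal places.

seg 1 [0°–44.2°] cycloidal, h=17: full span → s += 17 → s = 17.0000
seg 2 [44.2°–66.5°] cycloidal, h=19: θ=64.5° here. β=20.3, B=22.3. 19·(0.9103 − sin(2π·0.9103)/(2π)) = 18.9112 → s = 35.9112
radial distance = base radius + s = 27 + 35.9112 = 62.9112

62.9112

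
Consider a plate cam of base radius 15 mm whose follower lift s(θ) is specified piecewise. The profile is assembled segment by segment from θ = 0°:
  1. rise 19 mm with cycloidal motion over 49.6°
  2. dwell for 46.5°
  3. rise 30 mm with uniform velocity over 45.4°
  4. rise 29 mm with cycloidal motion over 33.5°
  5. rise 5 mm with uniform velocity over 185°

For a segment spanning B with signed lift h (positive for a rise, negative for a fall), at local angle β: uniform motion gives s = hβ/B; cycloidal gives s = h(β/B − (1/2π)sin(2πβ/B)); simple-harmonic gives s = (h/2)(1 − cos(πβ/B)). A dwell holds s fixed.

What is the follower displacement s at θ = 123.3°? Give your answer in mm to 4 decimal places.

seg 1 [0°–49.6°] cycloidal, h=19: full span → s += 19 → s = 19.0000
seg 2 [49.6°–96.1°] dwell: s stays 19.0000
seg 3 [96.1°–141.5°] uniform, h=30: θ=123.3° here. β=27.2, B=45.4. 30·27.2/45.4 = 17.9736 → s = 36.9736

36.9736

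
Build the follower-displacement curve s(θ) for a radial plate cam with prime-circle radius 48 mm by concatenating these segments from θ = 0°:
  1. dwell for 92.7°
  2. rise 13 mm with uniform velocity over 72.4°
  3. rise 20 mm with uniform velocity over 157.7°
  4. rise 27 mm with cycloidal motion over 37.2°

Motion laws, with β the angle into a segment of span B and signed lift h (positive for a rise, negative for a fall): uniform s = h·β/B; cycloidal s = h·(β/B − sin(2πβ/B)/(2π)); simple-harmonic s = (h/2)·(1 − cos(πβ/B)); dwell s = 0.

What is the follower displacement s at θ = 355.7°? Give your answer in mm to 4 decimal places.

seg 1 [0°–92.7°] dwell: s stays 0.0000
seg 2 [92.7°–165.1°] uniform, h=13: full span → s += 13 → s = 13.0000
seg 3 [165.1°–322.8°] uniform, h=20: full span → s += 20 → s = 33.0000
seg 4 [322.8°–360°] cycloidal, h=27: θ=355.7° here. β=32.9, B=37.2. 27·(0.8844 − sin(2π·0.8844)/(2π)) = 26.7328 → s = 59.7328

59.7328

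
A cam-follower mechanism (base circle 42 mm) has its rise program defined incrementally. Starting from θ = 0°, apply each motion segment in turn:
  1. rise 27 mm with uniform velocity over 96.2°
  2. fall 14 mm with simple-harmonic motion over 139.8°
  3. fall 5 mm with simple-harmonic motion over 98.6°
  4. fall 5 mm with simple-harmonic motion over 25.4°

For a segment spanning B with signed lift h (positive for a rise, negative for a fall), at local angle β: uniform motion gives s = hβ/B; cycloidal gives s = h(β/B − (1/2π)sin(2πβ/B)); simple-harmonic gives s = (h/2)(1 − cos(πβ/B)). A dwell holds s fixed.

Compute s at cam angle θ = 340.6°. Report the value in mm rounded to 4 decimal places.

seg 1 [0°–96.2°] uniform, h=27: full span → s += 27 → s = 27.0000
seg 2 [96.2°–236°] simple-harmonic, h=-14: full span → s += -14 → s = 13.0000
seg 3 [236°–334.6°] simple-harmonic, h=-5: full span → s += -5 → s = 8.0000
seg 4 [334.6°–360°] simple-harmonic, h=-5: θ=340.6° here. β=6, B=25.4. -5/2·(1 − cos(π·0.2362)) = -0.6574 → s = 7.3426

7.3426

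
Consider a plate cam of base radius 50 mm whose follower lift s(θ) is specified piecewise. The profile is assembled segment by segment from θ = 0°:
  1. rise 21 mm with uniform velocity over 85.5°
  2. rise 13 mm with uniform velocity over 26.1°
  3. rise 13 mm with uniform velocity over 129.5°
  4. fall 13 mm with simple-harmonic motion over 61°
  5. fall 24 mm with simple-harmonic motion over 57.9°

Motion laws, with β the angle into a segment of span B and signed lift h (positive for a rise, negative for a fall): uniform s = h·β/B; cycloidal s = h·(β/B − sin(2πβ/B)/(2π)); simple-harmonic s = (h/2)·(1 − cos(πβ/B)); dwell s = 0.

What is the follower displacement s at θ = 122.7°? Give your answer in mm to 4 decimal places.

seg 1 [0°–85.5°] uniform, h=21: full span → s += 21 → s = 21.0000
seg 2 [85.5°–111.6°] uniform, h=13: full span → s += 13 → s = 34.0000
seg 3 [111.6°–241.1°] uniform, h=13: θ=122.7° here. β=11.1, B=129.5. 13·11.1/129.5 = 1.1143 → s = 35.1143

35.1143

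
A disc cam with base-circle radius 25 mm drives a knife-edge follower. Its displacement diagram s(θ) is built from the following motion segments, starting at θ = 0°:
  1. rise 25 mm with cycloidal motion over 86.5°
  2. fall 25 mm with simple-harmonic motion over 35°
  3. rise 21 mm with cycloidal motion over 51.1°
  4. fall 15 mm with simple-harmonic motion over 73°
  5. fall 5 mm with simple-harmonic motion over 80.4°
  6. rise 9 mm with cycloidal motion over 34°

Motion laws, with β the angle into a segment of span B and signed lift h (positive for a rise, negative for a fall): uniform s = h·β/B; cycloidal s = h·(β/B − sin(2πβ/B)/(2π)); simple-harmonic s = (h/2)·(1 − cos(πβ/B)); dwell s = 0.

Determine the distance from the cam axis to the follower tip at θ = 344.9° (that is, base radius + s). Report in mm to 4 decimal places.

seg 1 [0°–86.5°] cycloidal, h=25: full span → s += 25 → s = 25.0000
seg 2 [86.5°–121.5°] simple-harmonic, h=-25: full span → s += -25 → s = 0.0000
seg 3 [121.5°–172.6°] cycloidal, h=21: full span → s += 21 → s = 21.0000
seg 4 [172.6°–245.6°] simple-harmonic, h=-15: full span → s += -15 → s = 6.0000
seg 5 [245.6°–326°] simple-harmonic, h=-5: full span → s += -5 → s = 1.0000
seg 6 [326°–360°] cycloidal, h=9: θ=344.9° here. β=18.9, B=34. 9·(0.5559 − sin(2π·0.5559)/(2π)) = 5.4956 → s = 6.4956
radial distance = base radius + s = 25 + 6.4956 = 31.4956

31.4956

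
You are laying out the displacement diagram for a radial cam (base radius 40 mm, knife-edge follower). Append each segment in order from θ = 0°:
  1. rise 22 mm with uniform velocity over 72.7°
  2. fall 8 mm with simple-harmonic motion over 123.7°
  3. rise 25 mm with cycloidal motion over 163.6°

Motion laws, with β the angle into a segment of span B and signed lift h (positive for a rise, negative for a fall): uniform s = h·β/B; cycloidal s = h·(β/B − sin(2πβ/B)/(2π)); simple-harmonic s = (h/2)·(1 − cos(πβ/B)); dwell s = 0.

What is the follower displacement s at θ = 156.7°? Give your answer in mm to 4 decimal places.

seg 1 [0°–72.7°] uniform, h=22: full span → s += 22 → s = 22.0000
seg 2 [72.7°–196.4°] simple-harmonic, h=-8: θ=156.7° here. β=84, B=123.7. -8/2·(1 − cos(π·0.6791)) = -6.1333 → s = 15.8667

15.8667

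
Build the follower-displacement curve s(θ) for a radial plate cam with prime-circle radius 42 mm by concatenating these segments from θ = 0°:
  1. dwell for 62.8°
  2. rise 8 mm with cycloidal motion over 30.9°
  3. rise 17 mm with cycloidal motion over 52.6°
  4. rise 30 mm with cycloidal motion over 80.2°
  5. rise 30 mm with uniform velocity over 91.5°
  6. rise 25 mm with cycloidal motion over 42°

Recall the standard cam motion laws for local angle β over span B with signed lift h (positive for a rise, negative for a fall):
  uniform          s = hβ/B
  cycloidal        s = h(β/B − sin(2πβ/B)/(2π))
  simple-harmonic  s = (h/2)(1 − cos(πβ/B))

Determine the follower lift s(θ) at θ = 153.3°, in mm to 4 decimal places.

seg 1 [0°–62.8°] dwell: s stays 0.0000
seg 2 [62.8°–93.7°] cycloidal, h=8: full span → s += 8 → s = 8.0000
seg 3 [93.7°–146.3°] cycloidal, h=17: full span → s += 17 → s = 25.0000
seg 4 [146.3°–226.5°] cycloidal, h=30: θ=153.3° here. β=7, B=80.2. 30·(0.0873 − sin(2π·0.0873)/(2π)) = 0.1293 → s = 25.1293

25.1293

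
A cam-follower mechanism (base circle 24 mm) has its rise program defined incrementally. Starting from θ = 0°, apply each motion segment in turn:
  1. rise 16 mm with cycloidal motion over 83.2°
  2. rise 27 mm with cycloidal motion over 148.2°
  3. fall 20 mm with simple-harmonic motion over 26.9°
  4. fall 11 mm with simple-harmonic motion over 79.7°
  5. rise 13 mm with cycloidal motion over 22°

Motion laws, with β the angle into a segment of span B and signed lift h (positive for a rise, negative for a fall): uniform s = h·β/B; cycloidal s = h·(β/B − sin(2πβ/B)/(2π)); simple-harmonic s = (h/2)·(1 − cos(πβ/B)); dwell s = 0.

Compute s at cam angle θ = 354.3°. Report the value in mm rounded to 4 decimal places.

seg 1 [0°–83.2°] cycloidal, h=16: full span → s += 16 → s = 16.0000
seg 2 [83.2°–231.4°] cycloidal, h=27: full span → s += 27 → s = 43.0000
seg 3 [231.4°–258.3°] simple-harmonic, h=-20: full span → s += -20 → s = 23.0000
seg 4 [258.3°–338°] simple-harmonic, h=-11: full span → s += -11 → s = 12.0000
seg 5 [338°–360°] cycloidal, h=13: θ=354.3° here. β=16.3, B=22. 13·(0.7409 − sin(2π·0.7409)/(2π)) = 11.6975 → s = 23.6975

23.6975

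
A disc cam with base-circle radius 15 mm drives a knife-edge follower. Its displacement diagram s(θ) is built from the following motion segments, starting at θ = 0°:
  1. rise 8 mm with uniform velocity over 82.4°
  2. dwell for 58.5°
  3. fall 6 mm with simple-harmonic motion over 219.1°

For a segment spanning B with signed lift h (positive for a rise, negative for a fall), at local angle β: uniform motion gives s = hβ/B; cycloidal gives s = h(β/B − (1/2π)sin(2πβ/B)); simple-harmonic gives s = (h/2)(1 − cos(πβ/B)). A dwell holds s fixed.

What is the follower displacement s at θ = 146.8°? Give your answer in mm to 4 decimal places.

seg 1 [0°–82.4°] uniform, h=8: full span → s += 8 → s = 8.0000
seg 2 [82.4°–140.9°] dwell: s stays 8.0000
seg 3 [140.9°–360°] simple-harmonic, h=-6: θ=146.8° here. β=5.9, B=219.1. -6/2·(1 − cos(π·0.0269)) = -0.0107 → s = 7.9893

7.9893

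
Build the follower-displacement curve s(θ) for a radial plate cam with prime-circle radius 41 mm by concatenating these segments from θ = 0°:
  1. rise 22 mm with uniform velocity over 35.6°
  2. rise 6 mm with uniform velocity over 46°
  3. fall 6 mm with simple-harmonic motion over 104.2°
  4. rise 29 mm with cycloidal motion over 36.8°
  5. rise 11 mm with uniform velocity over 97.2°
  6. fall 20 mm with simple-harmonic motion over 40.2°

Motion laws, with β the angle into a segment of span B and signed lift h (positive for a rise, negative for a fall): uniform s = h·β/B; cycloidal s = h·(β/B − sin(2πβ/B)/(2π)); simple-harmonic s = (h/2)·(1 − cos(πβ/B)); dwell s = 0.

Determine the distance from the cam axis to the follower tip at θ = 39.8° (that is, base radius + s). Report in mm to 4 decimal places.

seg 1 [0°–35.6°] uniform, h=22: full span → s += 22 → s = 22.0000
seg 2 [35.6°–81.6°] uniform, h=6: θ=39.8° here. β=4.2, B=46. 6·4.2/46 = 0.5478 → s = 22.5478
radial distance = base radius + s = 41 + 22.5478 = 63.5478

63.5478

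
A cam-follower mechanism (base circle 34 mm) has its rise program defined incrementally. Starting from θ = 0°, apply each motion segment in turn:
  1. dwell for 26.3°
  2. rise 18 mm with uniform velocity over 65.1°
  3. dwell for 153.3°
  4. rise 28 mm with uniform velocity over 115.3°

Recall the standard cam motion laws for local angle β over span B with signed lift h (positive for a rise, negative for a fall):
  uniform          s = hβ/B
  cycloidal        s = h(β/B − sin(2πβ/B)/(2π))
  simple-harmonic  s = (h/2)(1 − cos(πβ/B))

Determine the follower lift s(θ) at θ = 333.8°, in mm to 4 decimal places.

seg 1 [0°–26.3°] dwell: s stays 0.0000
seg 2 [26.3°–91.4°] uniform, h=18: full span → s += 18 → s = 18.0000
seg 3 [91.4°–244.7°] dwell: s stays 18.0000
seg 4 [244.7°–360°] uniform, h=28: θ=333.8° here. β=89.1, B=115.3. 28·89.1/115.3 = 21.6375 → s = 39.6375

39.6375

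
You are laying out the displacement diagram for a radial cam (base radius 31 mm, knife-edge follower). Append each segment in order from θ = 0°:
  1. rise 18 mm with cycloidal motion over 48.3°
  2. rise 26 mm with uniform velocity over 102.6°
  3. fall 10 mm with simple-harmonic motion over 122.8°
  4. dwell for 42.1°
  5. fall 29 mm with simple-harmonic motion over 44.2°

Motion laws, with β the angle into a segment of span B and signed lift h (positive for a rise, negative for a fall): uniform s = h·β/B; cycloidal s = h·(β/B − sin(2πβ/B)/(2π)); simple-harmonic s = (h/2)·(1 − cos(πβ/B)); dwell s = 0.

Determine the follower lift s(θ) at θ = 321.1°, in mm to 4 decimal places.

seg 1 [0°–48.3°] cycloidal, h=18: full span → s += 18 → s = 18.0000
seg 2 [48.3°–150.9°] uniform, h=26: full span → s += 26 → s = 44.0000
seg 3 [150.9°–273.7°] simple-harmonic, h=-10: full span → s += -10 → s = 34.0000
seg 4 [273.7°–315.8°] dwell: s stays 34.0000
seg 5 [315.8°–360°] simple-harmonic, h=-29: θ=321.1° here. β=5.3, B=44.2. -29/2·(1 − cos(π·0.1199)) = -1.0167 → s = 32.9833

32.9833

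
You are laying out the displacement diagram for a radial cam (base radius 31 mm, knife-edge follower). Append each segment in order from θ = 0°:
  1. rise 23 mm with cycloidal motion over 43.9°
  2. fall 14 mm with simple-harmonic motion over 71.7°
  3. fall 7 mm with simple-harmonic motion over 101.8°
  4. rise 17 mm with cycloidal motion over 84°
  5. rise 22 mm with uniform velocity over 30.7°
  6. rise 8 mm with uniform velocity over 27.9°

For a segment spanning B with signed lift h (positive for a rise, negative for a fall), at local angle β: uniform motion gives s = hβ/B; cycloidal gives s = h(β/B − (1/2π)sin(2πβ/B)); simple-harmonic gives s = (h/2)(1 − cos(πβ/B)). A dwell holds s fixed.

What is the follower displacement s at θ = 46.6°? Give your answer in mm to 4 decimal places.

seg 1 [0°–43.9°] cycloidal, h=23: full span → s += 23 → s = 23.0000
seg 2 [43.9°–115.6°] simple-harmonic, h=-14: θ=46.6° here. β=2.7, B=71.7. -14/2·(1 − cos(π·0.0377)) = -0.0489 → s = 22.9511

22.9511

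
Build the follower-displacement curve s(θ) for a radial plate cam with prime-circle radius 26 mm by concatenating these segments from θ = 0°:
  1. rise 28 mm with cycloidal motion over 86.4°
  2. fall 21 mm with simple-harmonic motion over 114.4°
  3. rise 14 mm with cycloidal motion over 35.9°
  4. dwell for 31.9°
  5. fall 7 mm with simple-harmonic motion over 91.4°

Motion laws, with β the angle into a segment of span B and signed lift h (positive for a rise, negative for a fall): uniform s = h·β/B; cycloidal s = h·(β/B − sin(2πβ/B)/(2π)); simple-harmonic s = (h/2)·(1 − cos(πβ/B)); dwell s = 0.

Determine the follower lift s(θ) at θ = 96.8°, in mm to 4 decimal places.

seg 1 [0°–86.4°] cycloidal, h=28: full span → s += 28 → s = 28.0000
seg 2 [86.4°–200.8°] simple-harmonic, h=-21: θ=96.8° here. β=10.4, B=114.4. -21/2·(1 − cos(π·0.0909)) = -0.4253 → s = 27.5747

27.5747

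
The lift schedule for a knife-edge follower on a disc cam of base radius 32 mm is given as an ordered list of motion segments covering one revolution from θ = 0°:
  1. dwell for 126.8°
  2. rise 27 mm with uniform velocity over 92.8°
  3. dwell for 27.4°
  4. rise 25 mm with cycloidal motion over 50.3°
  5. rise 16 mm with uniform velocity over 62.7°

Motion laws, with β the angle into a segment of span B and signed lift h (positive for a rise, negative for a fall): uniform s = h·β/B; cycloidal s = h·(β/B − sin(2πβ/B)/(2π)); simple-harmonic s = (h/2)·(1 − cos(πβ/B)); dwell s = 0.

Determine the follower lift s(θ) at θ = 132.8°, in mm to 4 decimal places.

seg 1 [0°–126.8°] dwell: s stays 0.0000
seg 2 [126.8°–219.6°] uniform, h=27: θ=132.8° here. β=6, B=92.8. 27·6/92.8 = 1.7457 → s = 1.7457

1.7457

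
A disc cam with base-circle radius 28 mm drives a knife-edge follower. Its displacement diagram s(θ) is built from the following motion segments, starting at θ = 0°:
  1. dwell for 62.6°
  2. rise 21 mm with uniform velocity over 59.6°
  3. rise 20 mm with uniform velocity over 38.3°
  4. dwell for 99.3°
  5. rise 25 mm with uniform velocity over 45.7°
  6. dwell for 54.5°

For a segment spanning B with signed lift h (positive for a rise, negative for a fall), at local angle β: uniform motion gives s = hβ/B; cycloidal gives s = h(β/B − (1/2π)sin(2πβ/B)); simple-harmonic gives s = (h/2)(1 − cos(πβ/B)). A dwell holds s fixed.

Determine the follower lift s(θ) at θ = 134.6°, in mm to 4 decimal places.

seg 1 [0°–62.6°] dwell: s stays 0.0000
seg 2 [62.6°–122.2°] uniform, h=21: full span → s += 21 → s = 21.0000
seg 3 [122.2°–160.5°] uniform, h=20: θ=134.6° here. β=12.4, B=38.3. 20·12.4/38.3 = 6.4752 → s = 27.4752

27.4752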